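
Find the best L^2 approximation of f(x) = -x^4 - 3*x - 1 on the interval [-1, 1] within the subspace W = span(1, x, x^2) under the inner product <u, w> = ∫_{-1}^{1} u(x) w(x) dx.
g(x) = -6*x^2/7 - 3*x - 32/35

The best approximation g ∈ W is the orthogonal projection of f onto W. Writing g = a_0 + a_1 x + a_2 x^2, the coefficients solve the normal equations G · a = b where
  G_{ij} = <φ_i, φ_j> and b_i = <f, φ_i>, with φ_0 = 1, φ_1 = x, φ_2 = x^2.
G =
  [2, 0, 2/3]
  [0, 2/3, 0]
  [2/3, 0, 2/5],
b = (-12/5, -2, -20/21).
Solving gives a_0 = -32/35, a_1 = -3, a_2 = -6/7, so
  g(x) = -6*x^2/7 - 3*x - 32/35.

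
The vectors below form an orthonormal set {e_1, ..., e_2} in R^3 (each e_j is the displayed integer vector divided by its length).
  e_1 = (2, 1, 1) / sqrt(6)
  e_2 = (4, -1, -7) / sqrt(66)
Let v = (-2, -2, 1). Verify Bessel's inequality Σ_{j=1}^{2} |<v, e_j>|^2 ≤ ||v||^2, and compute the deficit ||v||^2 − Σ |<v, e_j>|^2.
Σ |<v, e_j>|^2 = 74/11; ||v||^2 = 9; deficit = 25/11

Write each e_j = u_j / sqrt(<u_j, u_j>) where u_j is the displayed integer vector. Then <v, e_j> = <v, u_j> / sqrt(<u_j, u_j>), so |<v, e_j>|^2 = <v, u_j>^2 / <u_j, u_j>.
Coefficients: <v, e_1> = -5/sqrt(6), <v, e_2> = -13/sqrt(66).
Square and sum: Σ |<v, e_j>|^2 = 74/11.
Compute ||v||^2 = v·v = 9.
Deficit = 9 − 74/11 = 25/11 ≥ 0, confirming Bessel's inequality. (The deficit equals ||v − Σ <v,e_j> e_j||^2, the squared distance from v to span{e_j}.)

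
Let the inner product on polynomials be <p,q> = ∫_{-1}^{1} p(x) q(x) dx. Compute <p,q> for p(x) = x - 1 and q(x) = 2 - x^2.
<p,q> = -10/3

Expand the product: p(x)·q(x) = -x^3 + x^2 + 2*x - 2.
∫_{-1}^{1} of each monomial x^k gives [2/(k+1) if k even, 0 if k odd]. Integrating term-by-term (or equivalently evaluating the antiderivative F(x) = -x^4/4 + x^3/3 + x^2 - 2*x at the endpoints):
  F(1) − F(−1) = -11/12 − (29/12) = -10/3.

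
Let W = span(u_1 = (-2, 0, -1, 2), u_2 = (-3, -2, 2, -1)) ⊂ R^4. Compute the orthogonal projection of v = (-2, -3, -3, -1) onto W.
proj_W(v) = (-311/158, -53/79, 15/79, 99/158)

Set up U = [u_1 | ... | u_2] ∈ R^(4×2). The projector onto W = col(U) is P = U (U^T U)^(-1) U^T.
Compute U^T U =
  [9, 2]
  [2, 18],
and U^T v = (5, 7).
Solve U^T U · c = U^T v for the coefficients: c = (38/79, 53/158). The projection is proj_W(v) = U c.
Check: (v - proj_W(v)) · u_1 = 0  (should be 0).
Check: (v - proj_W(v)) · u_2 = 0  (should be 0).
Result: proj_W(v) = (-311/158, -53/79, 15/79, 99/158).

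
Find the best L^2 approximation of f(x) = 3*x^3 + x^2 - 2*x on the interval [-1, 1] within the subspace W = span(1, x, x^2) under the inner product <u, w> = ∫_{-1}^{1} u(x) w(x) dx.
g(x) = x^2 - x/5

The best approximation g ∈ W is the orthogonal projection of f onto W. Writing g = a_0 + a_1 x + a_2 x^2, the coefficients solve the normal equations G · a = b where
  G_{ij} = <φ_i, φ_j> and b_i = <f, φ_i>, with φ_0 = 1, φ_1 = x, φ_2 = x^2.
G =
  [2, 0, 2/3]
  [0, 2/3, 0]
  [2/3, 0, 2/5],
b = (2/3, -2/15, 2/5).
Solving gives a_0 = 0, a_1 = -1/5, a_2 = 1, so
  g(x) = x^2 - x/5.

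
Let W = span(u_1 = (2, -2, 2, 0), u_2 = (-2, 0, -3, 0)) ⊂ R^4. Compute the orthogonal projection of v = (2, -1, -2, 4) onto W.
proj_W(v) = (1/14, -23/14, -5/7, 0)

Set up U = [u_1 | ... | u_2] ∈ R^(4×2). The projector onto W = col(U) is P = U (U^T U)^(-1) U^T.
Compute U^T U =
  [12, -10]
  [-10, 13],
and U^T v = (2, 2).
Solve U^T U · c = U^T v for the coefficients: c = (23/28, 11/14). The projection is proj_W(v) = U c.
Check: (v - proj_W(v)) · u_1 = 0  (should be 0).
Check: (v - proj_W(v)) · u_2 = 0  (should be 0).
Result: proj_W(v) = (1/14, -23/14, -5/7, 0).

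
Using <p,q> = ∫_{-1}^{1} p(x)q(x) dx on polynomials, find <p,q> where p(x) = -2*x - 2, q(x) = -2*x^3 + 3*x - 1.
<p,q> = 8/5

Expand the product: p(x)·q(x) = 4*x^4 + 4*x^3 - 6*x^2 - 4*x + 2.
∫_{-1}^{1} of each monomial x^k gives [2/(k+1) if k even, 0 if k odd]. Integrating term-by-term (or equivalently evaluating the antiderivative F(x) = 4*x^5/5 + x^4 - 2*x^3 - 2*x^2 + 2*x at the endpoints):
  F(1) − F(−1) = -1/5 − (-9/5) = 8/5.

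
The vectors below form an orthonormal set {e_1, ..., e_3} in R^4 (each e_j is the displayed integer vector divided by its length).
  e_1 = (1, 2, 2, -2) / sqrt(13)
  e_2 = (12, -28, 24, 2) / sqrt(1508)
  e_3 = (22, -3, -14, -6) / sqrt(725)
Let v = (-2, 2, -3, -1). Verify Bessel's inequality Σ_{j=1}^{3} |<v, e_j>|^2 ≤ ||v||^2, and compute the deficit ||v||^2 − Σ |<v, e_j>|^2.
Σ |<v, e_j>|^2 = 401/25; ||v||^2 = 18; deficit = 49/25

Write each e_j = u_j / sqrt(<u_j, u_j>) where u_j is the displayed integer vector. Then <v, e_j> = <v, u_j> / sqrt(<u_j, u_j>), so |<v, e_j>|^2 = <v, u_j>^2 / <u_j, u_j>.
Coefficients: <v, e_1> = -2/sqrt(13), <v, e_2> = -154/sqrt(1508), <v, e_3> = -2/sqrt(725).
Square and sum: Σ |<v, e_j>|^2 = 401/25.
Compute ||v||^2 = v·v = 18.
Deficit = 18 − 401/25 = 49/25 ≥ 0, confirming Bessel's inequality. (The deficit equals ||v − Σ <v,e_j> e_j||^2, the squared distance from v to span{e_j}.)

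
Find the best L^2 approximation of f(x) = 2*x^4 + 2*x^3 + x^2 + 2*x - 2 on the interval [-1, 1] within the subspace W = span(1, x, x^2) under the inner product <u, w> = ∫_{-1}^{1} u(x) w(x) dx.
g(x) = 19*x^2/7 + 16*x/5 - 76/35

The best approximation g ∈ W is the orthogonal projection of f onto W. Writing g = a_0 + a_1 x + a_2 x^2, the coefficients solve the normal equations G · a = b where
  G_{ij} = <φ_i, φ_j> and b_i = <f, φ_i>, with φ_0 = 1, φ_1 = x, φ_2 = x^2.
G =
  [2, 0, 2/3]
  [0, 2/3, 0]
  [2/3, 0, 2/5],
b = (-38/15, 32/15, -38/105).
Solving gives a_0 = -76/35, a_1 = 16/5, a_2 = 19/7, so
  g(x) = 19*x^2/7 + 16*x/5 - 76/35.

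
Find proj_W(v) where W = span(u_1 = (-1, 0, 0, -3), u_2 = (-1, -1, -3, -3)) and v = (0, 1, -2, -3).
proj_W(v) = (-9/10, -1/2, -3/2, -27/10)

Set up U = [u_1 | ... | u_2] ∈ R^(4×2). The projector onto W = col(U) is P = U (U^T U)^(-1) U^T.
Compute U^T U =
  [10, 10]
  [10, 20],
and U^T v = (9, 14).
Solve U^T U · c = U^T v for the coefficients: c = (2/5, 1/2). The projection is proj_W(v) = U c.
Check: (v - proj_W(v)) · u_1 = 0  (should be 0).
Check: (v - proj_W(v)) · u_2 = 0  (should be 0).
Result: proj_W(v) = (-9/10, -1/2, -3/2, -27/10).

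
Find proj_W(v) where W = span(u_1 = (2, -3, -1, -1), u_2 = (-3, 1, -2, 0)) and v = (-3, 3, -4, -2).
proj_W(v) = (-683/161, 195/161, -488/161, -2/23)

Set up U = [u_1 | ... | u_2] ∈ R^(4×2). The projector onto W = col(U) is P = U (U^T U)^(-1) U^T.
Compute U^T U =
  [15, -7]
  [-7, 14],
and U^T v = (-9, 20).
Solve U^T U · c = U^T v for the coefficients: c = (2/23, 237/161). The projection is proj_W(v) = U c.
Check: (v - proj_W(v)) · u_1 = 0  (should be 0).
Check: (v - proj_W(v)) · u_2 = 0  (should be 0).
Result: proj_W(v) = (-683/161, 195/161, -488/161, -2/23).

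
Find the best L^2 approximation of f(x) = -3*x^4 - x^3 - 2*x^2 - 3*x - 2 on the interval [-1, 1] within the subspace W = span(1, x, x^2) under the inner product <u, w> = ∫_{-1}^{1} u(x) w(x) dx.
g(x) = -32*x^2/7 - 18*x/5 - 61/35

The best approximation g ∈ W is the orthogonal projection of f onto W. Writing g = a_0 + a_1 x + a_2 x^2, the coefficients solve the normal equations G · a = b where
  G_{ij} = <φ_i, φ_j> and b_i = <f, φ_i>, with φ_0 = 1, φ_1 = x, φ_2 = x^2.
G =
  [2, 0, 2/3]
  [0, 2/3, 0]
  [2/3, 0, 2/5],
b = (-98/15, -12/5, -314/105).
Solving gives a_0 = -61/35, a_1 = -18/5, a_2 = -32/7, so
  g(x) = -32*x^2/7 - 18*x/5 - 61/35.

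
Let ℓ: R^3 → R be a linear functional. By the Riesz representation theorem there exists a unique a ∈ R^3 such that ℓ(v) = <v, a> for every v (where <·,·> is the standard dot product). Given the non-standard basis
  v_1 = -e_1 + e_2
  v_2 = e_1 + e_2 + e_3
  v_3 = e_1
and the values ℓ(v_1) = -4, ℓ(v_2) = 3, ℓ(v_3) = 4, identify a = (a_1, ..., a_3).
a = (4, 0, -1)

Write a = (a_1, ..., a_3) in the standard basis. For each basis vector v_i, ℓ(v_i) = <v_i, a> is a linear equation in the a_j's. Collect the n equations into a matrix system V a = ℓ, where row i of V is v_i (expressed in the standard basis). Since V is invertible (lower-triangular with 1s on the diagonal, up to permutation), solve by back-substitution:
  V =
[[-1, 1, 0],
 [1, 1, 1],
 [1, 0, 0]]
  V a = (-4, 3, 4)
Solving gives a = (4, 0, -1).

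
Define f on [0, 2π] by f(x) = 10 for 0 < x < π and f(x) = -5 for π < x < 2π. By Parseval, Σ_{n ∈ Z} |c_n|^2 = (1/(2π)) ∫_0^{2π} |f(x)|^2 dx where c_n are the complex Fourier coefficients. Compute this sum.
Σ |c_n|^2 = 125/2

Parseval equates the L^2 energy of f (normalised by 1/(2π)) with the ℓ^2 sum of its Fourier coefficients: (1/(2π)) ∫_0^{2π} |f|^2 = Σ |c_n|^2.
Compute the left side: (1/(2π)) [∫_0^π 10^2 dx + ∫_π^{2π} (-5)^2 dx] = (1/(2π)) · (100π + 25π) = (100 + 25)/2 = 125/2.
So Σ_{n ∈ Z} |c_n|^2 = 125/2.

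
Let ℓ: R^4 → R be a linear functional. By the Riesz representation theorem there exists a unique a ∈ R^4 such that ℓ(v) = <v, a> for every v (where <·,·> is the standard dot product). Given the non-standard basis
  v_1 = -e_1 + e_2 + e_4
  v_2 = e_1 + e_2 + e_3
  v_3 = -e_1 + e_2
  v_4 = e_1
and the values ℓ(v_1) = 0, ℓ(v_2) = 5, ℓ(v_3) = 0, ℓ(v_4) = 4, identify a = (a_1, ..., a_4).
a = (4, 4, -3, 0)

Write a = (a_1, ..., a_4) in the standard basis. For each basis vector v_i, ℓ(v_i) = <v_i, a> is a linear equation in the a_j's. Collect the n equations into a matrix system V a = ℓ, where row i of V is v_i (expressed in the standard basis). Since V is invertible (lower-triangular with 1s on the diagonal, up to permutation), solve by back-substitution:
  V =
[[-1, 1, 0, 1],
 [1, 1, 1, 0],
 [-1, 1, 0, 0],
 [1, 0, 0, 0]]
  V a = (0, 5, 0, 4)
Solving gives a = (4, 4, -3, 0).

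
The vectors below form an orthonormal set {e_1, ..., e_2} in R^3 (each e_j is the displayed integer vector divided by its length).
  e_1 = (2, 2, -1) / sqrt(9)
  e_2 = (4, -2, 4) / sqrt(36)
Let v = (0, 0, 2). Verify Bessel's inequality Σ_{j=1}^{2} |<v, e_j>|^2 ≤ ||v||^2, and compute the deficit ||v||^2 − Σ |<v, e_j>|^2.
Σ |<v, e_j>|^2 = 20/9; ||v||^2 = 4; deficit = 16/9

Write each e_j = u_j / sqrt(<u_j, u_j>) where u_j is the displayed integer vector. Then <v, e_j> = <v, u_j> / sqrt(<u_j, u_j>), so |<v, e_j>|^2 = <v, u_j>^2 / <u_j, u_j>.
Coefficients: <v, e_1> = -2/sqrt(9), <v, e_2> = 8/sqrt(36).
Square and sum: Σ |<v, e_j>|^2 = 20/9.
Compute ||v||^2 = v·v = 4.
Deficit = 4 − 20/9 = 16/9 ≥ 0, confirming Bessel's inequality. (The deficit equals ||v − Σ <v,e_j> e_j||^2, the squared distance from v to span{e_j}.)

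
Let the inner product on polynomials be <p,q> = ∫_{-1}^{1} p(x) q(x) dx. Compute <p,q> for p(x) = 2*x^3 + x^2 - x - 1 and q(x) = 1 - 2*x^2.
<p,q> = -4/5

Expand the product: p(x)·q(x) = -4*x^5 - 2*x^4 + 4*x^3 + 3*x^2 - x - 1.
∫_{-1}^{1} of each monomial x^k gives [2/(k+1) if k even, 0 if k odd]. Integrating term-by-term (or equivalently evaluating the antiderivative F(x) = -2*x^6/3 - 2*x^5/5 + x^4 + x^3 - x^2/2 - x at the endpoints):
  F(1) − F(−1) = -17/30 − (7/30) = -4/5.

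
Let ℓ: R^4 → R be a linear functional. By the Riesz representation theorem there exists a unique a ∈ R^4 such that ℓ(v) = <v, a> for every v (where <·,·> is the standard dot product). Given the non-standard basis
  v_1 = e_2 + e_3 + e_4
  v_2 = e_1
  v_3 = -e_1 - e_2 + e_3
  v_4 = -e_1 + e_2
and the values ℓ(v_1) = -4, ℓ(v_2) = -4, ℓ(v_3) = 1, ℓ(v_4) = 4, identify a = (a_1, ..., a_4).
a = (-4, 0, -3, -1)

Write a = (a_1, ..., a_4) in the standard basis. For each basis vector v_i, ℓ(v_i) = <v_i, a> is a linear equation in the a_j's. Collect the n equations into a matrix system V a = ℓ, where row i of V is v_i (expressed in the standard basis). Since V is invertible (lower-triangular with 1s on the diagonal, up to permutation), solve by back-substitution:
  V =
[[0, 1, 1, 1],
 [1, 0, 0, 0],
 [-1, -1, 1, 0],
 [-1, 1, 0, 0]]
  V a = (-4, -4, 1, 4)
Solving gives a = (-4, 0, -3, -1).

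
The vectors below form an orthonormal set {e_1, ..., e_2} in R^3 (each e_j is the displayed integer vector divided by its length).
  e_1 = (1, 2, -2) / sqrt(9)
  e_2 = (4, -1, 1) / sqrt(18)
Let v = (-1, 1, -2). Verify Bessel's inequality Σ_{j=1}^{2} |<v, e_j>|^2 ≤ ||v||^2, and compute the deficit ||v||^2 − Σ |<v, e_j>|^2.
Σ |<v, e_j>|^2 = 11/2; ||v||^2 = 6; deficit = 1/2

Write each e_j = u_j / sqrt(<u_j, u_j>) where u_j is the displayed integer vector. Then <v, e_j> = <v, u_j> / sqrt(<u_j, u_j>), so |<v, e_j>|^2 = <v, u_j>^2 / <u_j, u_j>.
Coefficients: <v, e_1> = 5/sqrt(9), <v, e_2> = -7/sqrt(18).
Square and sum: Σ |<v, e_j>|^2 = 11/2.
Compute ||v||^2 = v·v = 6.
Deficit = 6 − 11/2 = 1/2 ≥ 0, confirming Bessel's inequality. (The deficit equals ||v − Σ <v,e_j> e_j||^2, the squared distance from v to span{e_j}.)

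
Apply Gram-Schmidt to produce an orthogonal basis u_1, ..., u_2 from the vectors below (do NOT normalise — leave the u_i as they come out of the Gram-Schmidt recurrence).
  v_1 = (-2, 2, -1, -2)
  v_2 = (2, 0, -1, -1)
Orthogonal basis:
  u_1 = (-2, 2, -1, -2)
  u_2 = (24/13, 2/13, -14/13, -15/13)

Apply the Gram-Schmidt recurrence
  u_1 = v_1
  u_i = v_i − Σ_{j<i} ((v_i · u_j) / (u_j · u_j)) · u_j.

Step by step this gives:
  u_1 = (-2, 2, -1, -2)
  u_2 = (24/13, 2/13, -14/13, -15/13)

Orthogonality check:
  u_2 · u_1 = 0 (should be 0)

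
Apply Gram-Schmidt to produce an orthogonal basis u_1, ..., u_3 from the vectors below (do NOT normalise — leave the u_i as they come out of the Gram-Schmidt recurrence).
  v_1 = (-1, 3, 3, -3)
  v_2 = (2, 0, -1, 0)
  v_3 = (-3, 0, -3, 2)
Orthogonal basis:
  u_1 = (-1, 3, 3, -3)
  u_2 = (51/28, 15/28, -13/28, -15/28)
  u_3 = (-132/115, 45/23, -264/115, 1/23)

Apply the Gram-Schmidt recurrence
  u_1 = v_1
  u_i = v_i − Σ_{j<i} ((v_i · u_j) / (u_j · u_j)) · u_j.

Step by step this gives:
  u_1 = (-1, 3, 3, -3)
  u_2 = (51/28, 15/28, -13/28, -15/28)
  u_3 = (-132/115, 45/23, -264/115, 1/23)

Orthogonality check:
  u_2 · u_1 = 0 (should be 0)
  u_3 · u_1 = 0 (should be 0)
  u_3 · u_2 = 0 (should be 0)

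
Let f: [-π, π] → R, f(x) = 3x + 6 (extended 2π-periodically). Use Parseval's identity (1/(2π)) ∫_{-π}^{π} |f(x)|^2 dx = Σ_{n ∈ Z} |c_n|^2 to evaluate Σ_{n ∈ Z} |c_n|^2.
Σ |c_n|^2 = 3π^2 + 36

Expand and integrate term by term over [-π, π]:
  ∫ (3x)^2 dx = 9·(2π^3/3); ∫ 2·3·(6)·x dx = 0 (odd integrand); ∫ 6^2 dx = 36·2π.
So (1/(2π)) ∫_{-π}^{π} (3x + 6)^2 dx = 9π^2/3 + 36 = 3π^2 + 36.
Parseval ⇒ Σ |c_n|^2 = 3π^2 + 36.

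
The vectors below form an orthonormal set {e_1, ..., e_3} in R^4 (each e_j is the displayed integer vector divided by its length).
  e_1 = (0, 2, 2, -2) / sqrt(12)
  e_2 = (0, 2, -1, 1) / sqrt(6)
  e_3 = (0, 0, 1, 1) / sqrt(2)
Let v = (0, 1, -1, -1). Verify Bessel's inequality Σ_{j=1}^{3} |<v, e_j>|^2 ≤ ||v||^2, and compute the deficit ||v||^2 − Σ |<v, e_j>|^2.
Σ |<v, e_j>|^2 = 3; ||v||^2 = 3; deficit = 0

Write each e_j = u_j / sqrt(<u_j, u_j>) where u_j is the displayed integer vector. Then <v, e_j> = <v, u_j> / sqrt(<u_j, u_j>), so |<v, e_j>|^2 = <v, u_j>^2 / <u_j, u_j>.
Coefficients: <v, e_1> = 2/sqrt(12), <v, e_2> = 2/sqrt(6), <v, e_3> = -2/sqrt(2).
Square and sum: Σ |<v, e_j>|^2 = 3.
Compute ||v||^2 = v·v = 3.
Deficit = 3 − 3 = 0 ≥ 0, confirming Bessel's inequality. (The deficit equals ||v − Σ <v,e_j> e_j||^2, the squared distance from v to span{e_j}.)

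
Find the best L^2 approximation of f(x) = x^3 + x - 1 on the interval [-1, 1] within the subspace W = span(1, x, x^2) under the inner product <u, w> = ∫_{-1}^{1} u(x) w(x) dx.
g(x) = 8*x/5 - 1

The best approximation g ∈ W is the orthogonal projection of f onto W. Writing g = a_0 + a_1 x + a_2 x^2, the coefficients solve the normal equations G · a = b where
  G_{ij} = <φ_i, φ_j> and b_i = <f, φ_i>, with φ_0 = 1, φ_1 = x, φ_2 = x^2.
G =
  [2, 0, 2/3]
  [0, 2/3, 0]
  [2/3, 0, 2/5],
b = (-2, 16/15, -2/3).
Solving gives a_0 = -1, a_1 = 8/5, a_2 = 0, so
  g(x) = 8*x/5 - 1.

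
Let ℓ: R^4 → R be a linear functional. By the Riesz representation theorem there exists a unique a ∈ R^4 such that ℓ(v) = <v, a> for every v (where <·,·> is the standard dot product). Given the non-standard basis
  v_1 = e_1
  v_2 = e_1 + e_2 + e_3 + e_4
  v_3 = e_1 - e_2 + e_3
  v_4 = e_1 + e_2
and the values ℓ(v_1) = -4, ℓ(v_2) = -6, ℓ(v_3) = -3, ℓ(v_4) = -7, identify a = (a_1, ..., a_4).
a = (-4, -3, -2, 3)

Write a = (a_1, ..., a_4) in the standard basis. For each basis vector v_i, ℓ(v_i) = <v_i, a> is a linear equation in the a_j's. Collect the n equations into a matrix system V a = ℓ, where row i of V is v_i (expressed in the standard basis). Since V is invertible (lower-triangular with 1s on the diagonal, up to permutation), solve by back-substitution:
  V =
[[1, 0, 0, 0],
 [1, 1, 1, 1],
 [1, -1, 1, 0],
 [1, 1, 0, 0]]
  V a = (-4, -6, -3, -7)
Solving gives a = (-4, -3, -2, 3).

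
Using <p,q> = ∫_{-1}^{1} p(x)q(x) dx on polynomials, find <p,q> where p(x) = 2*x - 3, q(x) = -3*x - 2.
<p,q> = 8

Expand the product: p(x)·q(x) = -6*x^2 + 5*x + 6.
∫_{-1}^{1} of each monomial x^k gives [2/(k+1) if k even, 0 if k odd]. Integrating term-by-term (or equivalently evaluating the antiderivative F(x) = -2*x^3 + 5*x^2/2 + 6*x at the endpoints):
  F(1) − F(−1) = 13/2 − (-3/2) = 8.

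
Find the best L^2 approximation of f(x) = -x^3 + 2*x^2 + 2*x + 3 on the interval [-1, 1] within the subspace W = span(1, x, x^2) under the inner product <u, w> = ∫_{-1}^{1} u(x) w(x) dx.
g(x) = 2*x^2 + 7*x/5 + 3

The best approximation g ∈ W is the orthogonal projection of f onto W. Writing g = a_0 + a_1 x + a_2 x^2, the coefficients solve the normal equations G · a = b where
  G_{ij} = <φ_i, φ_j> and b_i = <f, φ_i>, with φ_0 = 1, φ_1 = x, φ_2 = x^2.
G =
  [2, 0, 2/3]
  [0, 2/3, 0]
  [2/3, 0, 2/5],
b = (22/3, 14/15, 14/5).
Solving gives a_0 = 3, a_1 = 7/5, a_2 = 2, so
  g(x) = 2*x^2 + 7*x/5 + 3.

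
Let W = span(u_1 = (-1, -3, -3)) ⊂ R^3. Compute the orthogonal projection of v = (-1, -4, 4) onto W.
proj_W(v) = (-1/19, -3/19, -3/19)

Set up U = [u_1 | ... | u_1] ∈ R^(3×1). The projector onto W = col(U) is P = U (U^T U)^(-1) U^T.
Compute U^T U =
  [19],
and U^T v = (1).
Solve U^T U · c = U^T v for the coefficients: c = (1/19). The projection is proj_W(v) = U c.
Check: (v - proj_W(v)) · u_1 = 0  (should be 0).
Result: proj_W(v) = (-1/19, -3/19, -3/19).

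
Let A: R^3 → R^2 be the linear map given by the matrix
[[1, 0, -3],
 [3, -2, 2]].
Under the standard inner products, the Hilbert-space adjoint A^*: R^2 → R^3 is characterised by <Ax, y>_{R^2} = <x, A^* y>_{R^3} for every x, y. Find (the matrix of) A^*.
A^* = A^T =
[[1, 3],
 [0, -2],
 [-3, 2]]

For real matrices with standard dot products, the defining identity <Ax, y> = <x, A^* y> gives (Ax)^T y = x^T (A^*) y, i.e. x^T A^T y = x^T (A^*) y. Since this holds for all x, y, we must have A^* = A^T. Therefore
A^* =
[[1, 3],
 [0, -2],
 [-3, 2]].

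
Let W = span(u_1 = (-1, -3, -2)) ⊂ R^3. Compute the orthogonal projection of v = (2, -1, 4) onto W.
proj_W(v) = (1/2, 3/2, 1)

Set up U = [u_1 | ... | u_1] ∈ R^(3×1). The projector onto W = col(U) is P = U (U^T U)^(-1) U^T.
Compute U^T U =
  [14],
and U^T v = (-7).
Solve U^T U · c = U^T v for the coefficients: c = (-1/2). The projection is proj_W(v) = U c.
Check: (v - proj_W(v)) · u_1 = 0  (should be 0).
Result: proj_W(v) = (1/2, 3/2, 1).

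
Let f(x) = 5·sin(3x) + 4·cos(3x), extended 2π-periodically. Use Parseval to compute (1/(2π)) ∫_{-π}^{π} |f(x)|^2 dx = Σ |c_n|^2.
Σ |c_n|^2 = 41/2

Expand |f|^2 and use orthogonality of {sin(nx), cos(mx)} on [-π, π]:
  ∫_{-π}^{π} sin(nx)^2 dx = π, ∫ cos(mx)^2 dx = π, and cross terms integrate to 0.
So ∫_{-π}^{π} f(x)^2 dx = 5^2 · π + 4^2 · π = (25 + 16)π.
Divide by 2π: (25 + 16)/2 = 41/2.
By Parseval, this equals Σ |c_n|^2.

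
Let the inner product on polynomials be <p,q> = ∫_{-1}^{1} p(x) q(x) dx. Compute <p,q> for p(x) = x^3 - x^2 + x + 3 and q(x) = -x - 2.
<p,q> = -176/15

Expand the product: p(x)·q(x) = -x^4 - x^3 + x^2 - 5*x - 6.
∫_{-1}^{1} of each monomial x^k gives [2/(k+1) if k even, 0 if k odd]. Integrating term-by-term (or equivalently evaluating the antiderivative F(x) = -x^5/5 - x^4/4 + x^3/3 - 5*x^2/2 - 6*x at the endpoints):
  F(1) − F(−1) = -517/60 − (187/60) = -176/15.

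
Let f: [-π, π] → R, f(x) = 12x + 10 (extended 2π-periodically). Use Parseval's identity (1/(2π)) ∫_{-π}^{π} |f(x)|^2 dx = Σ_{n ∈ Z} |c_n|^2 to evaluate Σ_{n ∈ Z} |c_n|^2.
Σ |c_n|^2 = 48π^2 + 100

Expand and integrate term by term over [-π, π]:
  ∫ (12x)^2 dx = 144·(2π^3/3); ∫ 2·12·(10)·x dx = 0 (odd integrand); ∫ 10^2 dx = 100·2π.
So (1/(2π)) ∫_{-π}^{π} (12x + 10)^2 dx = 144π^2/3 + 100 = 48π^2 + 100.
Parseval ⇒ Σ |c_n|^2 = 48π^2 + 100.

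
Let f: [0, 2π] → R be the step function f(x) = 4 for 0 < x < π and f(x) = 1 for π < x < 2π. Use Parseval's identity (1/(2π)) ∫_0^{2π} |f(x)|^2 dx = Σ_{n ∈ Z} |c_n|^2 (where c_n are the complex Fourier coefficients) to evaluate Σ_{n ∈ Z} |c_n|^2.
Σ |c_n|^2 = 17/2

Parseval equates the L^2 energy of f (normalised by 1/(2π)) with the ℓ^2 sum of its Fourier coefficients: (1/(2π)) ∫_0^{2π} |f|^2 = Σ |c_n|^2.
Compute the left side: (1/(2π)) [∫_0^π 4^2 dx + ∫_π^{2π} 1^2 dx] = (1/(2π)) · (16π + 1π) = (16 + 1)/2 = 17/2.
So Σ_{n ∈ Z} |c_n|^2 = 17/2.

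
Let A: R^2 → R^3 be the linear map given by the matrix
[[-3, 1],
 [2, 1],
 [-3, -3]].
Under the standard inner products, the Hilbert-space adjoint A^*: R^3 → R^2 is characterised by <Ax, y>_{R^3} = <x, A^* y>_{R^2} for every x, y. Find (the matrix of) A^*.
A^* = A^T =
[[-3, 2, -3],
 [1, 1, -3]]

For real matrices with standard dot products, the defining identity <Ax, y> = <x, A^* y> gives (Ax)^T y = x^T (A^*) y, i.e. x^T A^T y = x^T (A^*) y. Since this holds for all x, y, we must have A^* = A^T. Therefore
A^* =
[[-3, 2, -3],
 [1, 1, -3]].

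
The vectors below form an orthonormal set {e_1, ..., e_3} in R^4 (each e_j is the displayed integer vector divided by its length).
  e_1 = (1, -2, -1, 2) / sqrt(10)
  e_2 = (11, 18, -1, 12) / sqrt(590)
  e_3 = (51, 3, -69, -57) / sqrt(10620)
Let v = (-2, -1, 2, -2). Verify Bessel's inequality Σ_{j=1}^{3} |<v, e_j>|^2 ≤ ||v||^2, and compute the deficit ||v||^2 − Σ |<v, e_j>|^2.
Σ |<v, e_j>|^2 = 251/20; ||v||^2 = 13; deficit = 9/20

Write each e_j = u_j / sqrt(<u_j, u_j>) where u_j is the displayed integer vector. Then <v, e_j> = <v, u_j> / sqrt(<u_j, u_j>), so |<v, e_j>|^2 = <v, u_j>^2 / <u_j, u_j>.
Coefficients: <v, e_1> = -6/sqrt(10), <v, e_2> = -66/sqrt(590), <v, e_3> = -129/sqrt(10620).
Square and sum: Σ |<v, e_j>|^2 = 251/20.
Compute ||v||^2 = v·v = 13.
Deficit = 13 − 251/20 = 9/20 ≥ 0, confirming Bessel's inequality. (The deficit equals ||v − Σ <v,e_j> e_j||^2, the squared distance from v to span{e_j}.)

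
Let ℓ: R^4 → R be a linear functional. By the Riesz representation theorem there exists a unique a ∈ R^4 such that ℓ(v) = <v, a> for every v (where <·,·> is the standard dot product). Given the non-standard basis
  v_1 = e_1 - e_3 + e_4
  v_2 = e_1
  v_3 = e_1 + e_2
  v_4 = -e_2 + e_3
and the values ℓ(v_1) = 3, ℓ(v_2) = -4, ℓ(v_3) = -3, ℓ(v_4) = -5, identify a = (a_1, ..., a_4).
a = (-4, 1, -4, 3)

Write a = (a_1, ..., a_4) in the standard basis. For each basis vector v_i, ℓ(v_i) = <v_i, a> is a linear equation in the a_j's. Collect the n equations into a matrix system V a = ℓ, where row i of V is v_i (expressed in the standard basis). Since V is invertible (lower-triangular with 1s on the diagonal, up to permutation), solve by back-substitution:
  V =
[[1, 0, -1, 1],
 [1, 0, 0, 0],
 [1, 1, 0, 0],
 [0, -1, 1, 0]]
  V a = (3, -4, -3, -5)
Solving gives a = (-4, 1, -4, 3).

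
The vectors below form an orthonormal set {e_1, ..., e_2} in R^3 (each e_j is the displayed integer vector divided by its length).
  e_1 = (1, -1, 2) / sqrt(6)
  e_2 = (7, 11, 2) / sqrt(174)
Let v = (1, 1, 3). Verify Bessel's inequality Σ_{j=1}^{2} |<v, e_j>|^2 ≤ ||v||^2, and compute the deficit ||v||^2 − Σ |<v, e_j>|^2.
Σ |<v, e_j>|^2 = 270/29; ||v||^2 = 11; deficit = 49/29

Write each e_j = u_j / sqrt(<u_j, u_j>) where u_j is the displayed integer vector. Then <v, e_j> = <v, u_j> / sqrt(<u_j, u_j>), so |<v, e_j>|^2 = <v, u_j>^2 / <u_j, u_j>.
Coefficients: <v, e_1> = 6/sqrt(6), <v, e_2> = 24/sqrt(174).
Square and sum: Σ |<v, e_j>|^2 = 270/29.
Compute ||v||^2 = v·v = 11.
Deficit = 11 − 270/29 = 49/29 ≥ 0, confirming Bessel's inequality. (The deficit equals ||v − Σ <v,e_j> e_j||^2, the squared distance from v to span{e_j}.)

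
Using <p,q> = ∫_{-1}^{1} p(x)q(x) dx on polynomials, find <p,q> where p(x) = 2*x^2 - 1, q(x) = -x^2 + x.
<p,q> = -2/15

Expand the product: p(x)·q(x) = -2*x^4 + 2*x^3 + x^2 - x.
∫_{-1}^{1} of each monomial x^k gives [2/(k+1) if k even, 0 if k odd]. Integrating term-by-term (or equivalently evaluating the antiderivative F(x) = -2*x^5/5 + x^4/2 + x^3/3 - x^2/2 at the endpoints):
  F(1) − F(−1) = -1/15 − (1/15) = -2/15.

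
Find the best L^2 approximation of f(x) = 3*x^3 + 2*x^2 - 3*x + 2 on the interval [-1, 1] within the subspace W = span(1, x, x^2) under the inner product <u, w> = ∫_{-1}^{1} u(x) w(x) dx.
g(x) = 2*x^2 - 6*x/5 + 2

The best approximation g ∈ W is the orthogonal projection of f onto W. Writing g = a_0 + a_1 x + a_2 x^2, the coefficients solve the normal equations G · a = b where
  G_{ij} = <φ_i, φ_j> and b_i = <f, φ_i>, with φ_0 = 1, φ_1 = x, φ_2 = x^2.
G =
  [2, 0, 2/3]
  [0, 2/3, 0]
  [2/3, 0, 2/5],
b = (16/3, -4/5, 32/15).
Solving gives a_0 = 2, a_1 = -6/5, a_2 = 2, so
  g(x) = 2*x^2 - 6*x/5 + 2.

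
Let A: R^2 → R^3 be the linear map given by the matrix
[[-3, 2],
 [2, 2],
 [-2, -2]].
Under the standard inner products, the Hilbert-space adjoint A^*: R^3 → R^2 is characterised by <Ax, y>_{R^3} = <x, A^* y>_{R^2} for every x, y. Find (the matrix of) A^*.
A^* = A^T =
[[-3, 2, -2],
 [2, 2, -2]]

For real matrices with standard dot products, the defining identity <Ax, y> = <x, A^* y> gives (Ax)^T y = x^T (A^*) y, i.e. x^T A^T y = x^T (A^*) y. Since this holds for all x, y, we must have A^* = A^T. Therefore
A^* =
[[-3, 2, -2],
 [2, 2, -2]].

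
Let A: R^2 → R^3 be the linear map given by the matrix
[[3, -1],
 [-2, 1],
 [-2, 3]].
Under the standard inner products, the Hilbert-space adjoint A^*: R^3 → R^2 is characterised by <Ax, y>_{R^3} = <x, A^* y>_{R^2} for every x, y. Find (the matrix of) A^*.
A^* = A^T =
[[3, -2, -2],
 [-1, 1, 3]]

For real matrices with standard dot products, the defining identity <Ax, y> = <x, A^* y> gives (Ax)^T y = x^T (A^*) y, i.e. x^T A^T y = x^T (A^*) y. Since this holds for all x, y, we must have A^* = A^T. Therefore
A^* =
[[3, -2, -2],
 [-1, 1, 3]].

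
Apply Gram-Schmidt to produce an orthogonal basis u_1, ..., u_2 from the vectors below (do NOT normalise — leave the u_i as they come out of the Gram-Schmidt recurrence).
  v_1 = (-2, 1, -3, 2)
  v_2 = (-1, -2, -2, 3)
Orthogonal basis:
  u_1 = (-2, 1, -3, 2)
  u_2 = (1/3, -8/3, 0, 5/3)

Apply the Gram-Schmidt recurrence
  u_1 = v_1
  u_i = v_i − Σ_{j<i} ((v_i · u_j) / (u_j · u_j)) · u_j.

Step by step this gives:
  u_1 = (-2, 1, -3, 2)
  u_2 = (1/3, -8/3, 0, 5/3)

Orthogonality check:
  u_2 · u_1 = 0 (should be 0)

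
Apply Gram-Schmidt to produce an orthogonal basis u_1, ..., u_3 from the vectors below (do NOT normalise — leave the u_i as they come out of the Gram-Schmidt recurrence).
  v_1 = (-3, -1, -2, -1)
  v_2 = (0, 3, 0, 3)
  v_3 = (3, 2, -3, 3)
Orthogonal basis:
  u_1 = (-3, -1, -2, -1)
  u_2 = (-6/5, 13/5, -4/5, 13/5)
  u_3 = (30/13, -1/2, -45/13, 1/2)

Apply the Gram-Schmidt recurrence
  u_1 = v_1
  u_i = v_i − Σ_{j<i} ((v_i · u_j) / (u_j · u_j)) · u_j.

Step by step this gives:
  u_1 = (-3, -1, -2, -1)
  u_2 = (-6/5, 13/5, -4/5, 13/5)
  u_3 = (30/13, -1/2, -45/13, 1/2)

Orthogonality check:
  u_2 · u_1 = 0 (should be 0)
  u_3 · u_1 = 0 (should be 0)
  u_3 · u_2 = 0 (should be 0)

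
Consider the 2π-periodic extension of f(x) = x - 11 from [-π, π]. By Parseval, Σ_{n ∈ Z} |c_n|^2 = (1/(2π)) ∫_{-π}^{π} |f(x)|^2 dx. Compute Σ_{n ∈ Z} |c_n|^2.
Σ |c_n|^2 = π^2/3 + 121

Expand and integrate term by term over [-π, π]:
  ∫ (x)^2 dx = 1·(2π^3/3); ∫ 2·1·(-11)·x dx = 0 (odd integrand); ∫ (-11)^2 dx = 121·2π.
So (1/(2π)) ∫_{-π}^{π} (x - 11)^2 dx = 1π^2/3 + 121 = π^2/3 + 121.
Parseval ⇒ Σ |c_n|^2 = π^2/3 + 121.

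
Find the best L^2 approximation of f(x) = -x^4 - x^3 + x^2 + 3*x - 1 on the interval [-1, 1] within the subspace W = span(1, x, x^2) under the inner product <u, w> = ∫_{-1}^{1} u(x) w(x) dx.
g(x) = x^2/7 + 12*x/5 - 32/35

The best approximation g ∈ W is the orthogonal projection of f onto W. Writing g = a_0 + a_1 x + a_2 x^2, the coefficients solve the normal equations G · a = b where
  G_{ij} = <φ_i, φ_j> and b_i = <f, φ_i>, with φ_0 = 1, φ_1 = x, φ_2 = x^2.
G =
  [2, 0, 2/3]
  [0, 2/3, 0]
  [2/3, 0, 2/5],
b = (-26/15, 8/5, -58/105).
Solving gives a_0 = -32/35, a_1 = 12/5, a_2 = 1/7, so
  g(x) = x^2/7 + 12*x/5 - 32/35.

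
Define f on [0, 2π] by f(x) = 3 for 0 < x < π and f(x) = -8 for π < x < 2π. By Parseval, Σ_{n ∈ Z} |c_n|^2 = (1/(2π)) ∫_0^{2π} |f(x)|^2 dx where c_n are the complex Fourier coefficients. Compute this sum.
Σ |c_n|^2 = 73/2

Parseval equates the L^2 energy of f (normalised by 1/(2π)) with the ℓ^2 sum of its Fourier coefficients: (1/(2π)) ∫_0^{2π} |f|^2 = Σ |c_n|^2.
Compute the left side: (1/(2π)) [∫_0^π 3^2 dx + ∫_π^{2π} (-8)^2 dx] = (1/(2π)) · (9π + 64π) = (9 + 64)/2 = 73/2.
So Σ_{n ∈ Z} |c_n|^2 = 73/2.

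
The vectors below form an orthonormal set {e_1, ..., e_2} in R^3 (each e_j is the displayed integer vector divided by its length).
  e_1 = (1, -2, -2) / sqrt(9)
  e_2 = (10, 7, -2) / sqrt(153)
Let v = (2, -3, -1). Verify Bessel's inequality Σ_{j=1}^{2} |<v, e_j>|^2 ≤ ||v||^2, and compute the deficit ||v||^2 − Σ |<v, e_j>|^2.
Σ |<v, e_j>|^2 = 189/17; ||v||^2 = 14; deficit = 49/17

Write each e_j = u_j / sqrt(<u_j, u_j>) where u_j is the displayed integer vector. Then <v, e_j> = <v, u_j> / sqrt(<u_j, u_j>), so |<v, e_j>|^2 = <v, u_j>^2 / <u_j, u_j>.
Coefficients: <v, e_1> = 10/sqrt(9), <v, e_2> = 1/sqrt(153).
Square and sum: Σ |<v, e_j>|^2 = 189/17.
Compute ||v||^2 = v·v = 14.
Deficit = 14 − 189/17 = 49/17 ≥ 0, confirming Bessel's inequality. (The deficit equals ||v − Σ <v,e_j> e_j||^2, the squared distance from v to span{e_j}.)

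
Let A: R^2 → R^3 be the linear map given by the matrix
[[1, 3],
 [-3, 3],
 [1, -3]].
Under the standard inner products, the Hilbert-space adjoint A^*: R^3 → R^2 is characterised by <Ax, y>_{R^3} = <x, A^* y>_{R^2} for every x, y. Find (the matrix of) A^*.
A^* = A^T =
[[1, -3, 1],
 [3, 3, -3]]

For real matrices with standard dot products, the defining identity <Ax, y> = <x, A^* y> gives (Ax)^T y = x^T (A^*) y, i.e. x^T A^T y = x^T (A^*) y. Since this holds for all x, y, we must have A^* = A^T. Therefore
A^* =
[[1, -3, 1],
 [3, 3, -3]].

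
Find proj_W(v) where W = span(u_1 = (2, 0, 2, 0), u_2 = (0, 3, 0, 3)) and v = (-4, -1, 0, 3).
proj_W(v) = (-2, 1, -2, 1)

Set up U = [u_1 | ... | u_2] ∈ R^(4×2). The projector onto W = col(U) is P = U (U^T U)^(-1) U^T.
Compute U^T U =
  [8, 0]
  [0, 18],
and U^T v = (-8, 6).
Solve U^T U · c = U^T v for the coefficients: c = (-1, 1/3). The projection is proj_W(v) = U c.
Check: (v - proj_W(v)) · u_1 = 0  (should be 0).
Check: (v - proj_W(v)) · u_2 = 0  (should be 0).
Result: proj_W(v) = (-2, 1, -2, 1).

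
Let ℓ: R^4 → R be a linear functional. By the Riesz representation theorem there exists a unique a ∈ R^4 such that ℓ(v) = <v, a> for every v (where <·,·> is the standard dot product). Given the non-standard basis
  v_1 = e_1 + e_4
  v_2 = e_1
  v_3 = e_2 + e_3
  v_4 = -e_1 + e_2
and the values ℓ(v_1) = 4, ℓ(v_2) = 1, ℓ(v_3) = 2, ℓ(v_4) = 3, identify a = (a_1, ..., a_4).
a = (1, 4, -2, 3)

Write a = (a_1, ..., a_4) in the standard basis. For each basis vector v_i, ℓ(v_i) = <v_i, a> is a linear equation in the a_j's. Collect the n equations into a matrix system V a = ℓ, where row i of V is v_i (expressed in the standard basis). Since V is invertible (lower-triangular with 1s on the diagonal, up to permutation), solve by back-substitution:
  V =
[[1, 0, 0, 1],
 [1, 0, 0, 0],
 [0, 1, 1, 0],
 [-1, 1, 0, 0]]
  V a = (4, 1, 2, 3)
Solving gives a = (1, 4, -2, 3).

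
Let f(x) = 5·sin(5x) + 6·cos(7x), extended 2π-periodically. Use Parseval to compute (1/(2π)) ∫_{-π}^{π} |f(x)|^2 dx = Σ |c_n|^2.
Σ |c_n|^2 = 61/2

Expand |f|^2 and use orthogonality of {sin(nx), cos(mx)} on [-π, π]:
  ∫_{-π}^{π} sin(nx)^2 dx = π, ∫ cos(mx)^2 dx = π, and cross terms integrate to 0.
So ∫_{-π}^{π} f(x)^2 dx = 5^2 · π + 6^2 · π = (25 + 36)π.
Divide by 2π: (25 + 36)/2 = 61/2.
By Parseval, this equals Σ |c_n|^2.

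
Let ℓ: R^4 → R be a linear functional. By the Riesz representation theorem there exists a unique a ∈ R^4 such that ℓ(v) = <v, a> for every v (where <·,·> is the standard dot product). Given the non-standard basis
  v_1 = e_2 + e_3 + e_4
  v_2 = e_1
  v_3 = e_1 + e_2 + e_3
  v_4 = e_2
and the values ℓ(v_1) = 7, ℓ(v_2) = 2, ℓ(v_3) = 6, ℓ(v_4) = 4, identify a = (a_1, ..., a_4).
a = (2, 4, 0, 3)

Write a = (a_1, ..., a_4) in the standard basis. For each basis vector v_i, ℓ(v_i) = <v_i, a> is a linear equation in the a_j's. Collect the n equations into a matrix system V a = ℓ, where row i of V is v_i (expressed in the standard basis). Since V is invertible (lower-triangular with 1s on the diagonal, up to permutation), solve by back-substitution:
  V =
[[0, 1, 1, 1],
 [1, 0, 0, 0],
 [1, 1, 1, 0],
 [0, 1, 0, 0]]
  V a = (7, 2, 6, 4)
Solving gives a = (2, 4, 0, 3).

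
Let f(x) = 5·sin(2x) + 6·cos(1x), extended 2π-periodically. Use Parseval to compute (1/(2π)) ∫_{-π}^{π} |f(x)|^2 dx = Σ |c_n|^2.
Σ |c_n|^2 = 61/2

Expand |f|^2 and use orthogonality of {sin(nx), cos(mx)} on [-π, π]:
  ∫_{-π}^{π} sin(nx)^2 dx = π, ∫ cos(mx)^2 dx = π, and cross terms integrate to 0.
So ∫_{-π}^{π} f(x)^2 dx = 5^2 · π + 6^2 · π = (25 + 36)π.
Divide by 2π: (25 + 36)/2 = 61/2.
By Parseval, this equals Σ |c_n|^2.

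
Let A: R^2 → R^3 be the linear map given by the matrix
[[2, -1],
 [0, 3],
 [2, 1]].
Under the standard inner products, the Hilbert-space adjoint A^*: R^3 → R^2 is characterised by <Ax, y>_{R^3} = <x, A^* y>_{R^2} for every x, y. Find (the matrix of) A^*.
A^* = A^T =
[[2, 0, 2],
 [-1, 3, 1]]

For real matrices with standard dot products, the defining identity <Ax, y> = <x, A^* y> gives (Ax)^T y = x^T (A^*) y, i.e. x^T A^T y = x^T (A^*) y. Since this holds for all x, y, we must have A^* = A^T. Therefore
A^* =
[[2, 0, 2],
 [-1, 3, 1]].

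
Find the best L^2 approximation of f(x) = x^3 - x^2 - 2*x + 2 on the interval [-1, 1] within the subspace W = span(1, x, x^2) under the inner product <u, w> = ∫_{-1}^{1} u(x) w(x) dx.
g(x) = -x^2 - 7*x/5 + 2

The best approximation g ∈ W is the orthogonal projection of f onto W. Writing g = a_0 + a_1 x + a_2 x^2, the coefficients solve the normal equations G · a = b where
  G_{ij} = <φ_i, φ_j> and b_i = <f, φ_i>, with φ_0 = 1, φ_1 = x, φ_2 = x^2.
G =
  [2, 0, 2/3]
  [0, 2/3, 0]
  [2/3, 0, 2/5],
b = (10/3, -14/15, 14/15).
Solving gives a_0 = 2, a_1 = -7/5, a_2 = -1, so
  g(x) = -x^2 - 7*x/5 + 2.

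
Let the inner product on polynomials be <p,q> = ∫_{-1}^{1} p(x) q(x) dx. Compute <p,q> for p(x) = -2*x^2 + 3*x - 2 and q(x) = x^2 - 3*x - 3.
<p,q> = 118/15

Expand the product: p(x)·q(x) = -2*x^4 + 9*x^3 - 5*x^2 - 3*x + 6.
∫_{-1}^{1} of each monomial x^k gives [2/(k+1) if k even, 0 if k odd]. Integrating term-by-term (or equivalently evaluating the antiderivative F(x) = -2*x^5/5 + 9*x^4/4 - 5*x^3/3 - 3*x^2/2 + 6*x at the endpoints):
  F(1) − F(−1) = 281/60 − (-191/60) = 118/15.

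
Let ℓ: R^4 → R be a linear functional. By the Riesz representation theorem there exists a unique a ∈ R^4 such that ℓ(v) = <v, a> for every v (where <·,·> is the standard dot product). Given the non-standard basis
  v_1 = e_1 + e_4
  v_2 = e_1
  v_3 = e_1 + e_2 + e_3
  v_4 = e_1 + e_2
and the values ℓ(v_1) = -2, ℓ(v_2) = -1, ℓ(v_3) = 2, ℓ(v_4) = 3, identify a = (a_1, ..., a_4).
a = (-1, 4, -1, -1)

Write a = (a_1, ..., a_4) in the standard basis. For each basis vector v_i, ℓ(v_i) = <v_i, a> is a linear equation in the a_j's. Collect the n equations into a matrix system V a = ℓ, where row i of V is v_i (expressed in the standard basis). Since V is invertible (lower-triangular with 1s on the diagonal, up to permutation), solve by back-substitution:
  V =
[[1, 0, 0, 1],
 [1, 0, 0, 0],
 [1, 1, 1, 0],
 [1, 1, 0, 0]]
  V a = (-2, -1, 2, 3)
Solving gives a = (-1, 4, -1, -1).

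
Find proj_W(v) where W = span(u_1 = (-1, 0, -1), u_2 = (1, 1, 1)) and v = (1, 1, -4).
proj_W(v) = (-3/2, 1, -3/2)

Set up U = [u_1 | ... | u_2] ∈ R^(3×2). The projector onto W = col(U) is P = U (U^T U)^(-1) U^T.
Compute U^T U =
  [2, -2]
  [-2, 3],
and U^T v = (3, -2).
Solve U^T U · c = U^T v for the coefficients: c = (5/2, 1). The projection is proj_W(v) = U c.
Check: (v - proj_W(v)) · u_1 = 0  (should be 0).
Check: (v - proj_W(v)) · u_2 = 0  (should be 0).
Result: proj_W(v) = (-3/2, 1, -3/2).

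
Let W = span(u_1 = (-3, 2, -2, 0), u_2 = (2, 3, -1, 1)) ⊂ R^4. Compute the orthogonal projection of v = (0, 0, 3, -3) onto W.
proj_W(v) = (54/251, -426/251, 246/251, -90/251)

Set up U = [u_1 | ... | u_2] ∈ R^(4×2). The projector onto W = col(U) is P = U (U^T U)^(-1) U^T.
Compute U^T U =
  [17, 2]
  [2, 15],
and U^T v = (-6, -6).
Solve U^T U · c = U^T v for the coefficients: c = (-78/251, -90/251). The projection is proj_W(v) = U c.
Check: (v - proj_W(v)) · u_1 = 0  (should be 0).
Check: (v - proj_W(v)) · u_2 = 0  (should be 0).
Result: proj_W(v) = (54/251, -426/251, 246/251, -90/251).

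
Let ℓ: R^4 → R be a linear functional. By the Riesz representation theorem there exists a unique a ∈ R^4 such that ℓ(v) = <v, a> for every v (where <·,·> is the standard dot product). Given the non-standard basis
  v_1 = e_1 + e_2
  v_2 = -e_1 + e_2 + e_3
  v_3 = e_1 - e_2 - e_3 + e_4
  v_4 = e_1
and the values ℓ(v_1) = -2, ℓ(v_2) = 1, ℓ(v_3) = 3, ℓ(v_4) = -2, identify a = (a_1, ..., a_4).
a = (-2, 0, -1, 4)

Write a = (a_1, ..., a_4) in the standard basis. For each basis vector v_i, ℓ(v_i) = <v_i, a> is a linear equation in the a_j's. Collect the n equations into a matrix system V a = ℓ, where row i of V is v_i (expressed in the standard basis). Since V is invertible (lower-triangular with 1s on the diagonal, up to permutation), solve by back-substitution:
  V =
[[1, 1, 0, 0],
 [-1, 1, 1, 0],
 [1, -1, -1, 1],
 [1, 0, 0, 0]]
  V a = (-2, 1, 3, -2)
Solving gives a = (-2, 0, -1, 4).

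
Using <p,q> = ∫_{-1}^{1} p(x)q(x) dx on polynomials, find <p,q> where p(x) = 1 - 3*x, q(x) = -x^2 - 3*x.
<p,q> = 16/3

Expand the product: p(x)·q(x) = 3*x^3 + 8*x^2 - 3*x.
∫_{-1}^{1} of each monomial x^k gives [2/(k+1) if k even, 0 if k odd]. Integrating term-by-term (or equivalently evaluating the antiderivative F(x) = 3*x^4/4 + 8*x^3/3 - 3*x^2/2 at the endpoints):
  F(1) − F(−1) = 23/12 − (-41/12) = 16/3.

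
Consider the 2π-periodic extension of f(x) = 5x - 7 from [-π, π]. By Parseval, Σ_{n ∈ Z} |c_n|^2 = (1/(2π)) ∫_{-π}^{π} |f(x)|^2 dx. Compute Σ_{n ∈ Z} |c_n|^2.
Σ |c_n|^2 = 25π^2/3 + 49

Expand and integrate term by term over [-π, π]:
  ∫ (5x)^2 dx = 25·(2π^3/3); ∫ 2·5·(-7)·x dx = 0 (odd integrand); ∫ (-7)^2 dx = 49·2π.
So (1/(2π)) ∫_{-π}^{π} (5x - 7)^2 dx = 25π^2/3 + 49 = 25π^2/3 + 49.
Parseval ⇒ Σ |c_n|^2 = 25π^2/3 + 49.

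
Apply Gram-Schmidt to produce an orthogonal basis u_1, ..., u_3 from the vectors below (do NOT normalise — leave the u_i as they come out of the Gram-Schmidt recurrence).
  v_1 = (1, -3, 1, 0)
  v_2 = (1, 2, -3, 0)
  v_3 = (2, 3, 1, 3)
Orthogonal basis:
  u_1 = (1, -3, 1, 0)
  u_2 = (19/11, -2/11, -25/11, 0)
  u_3 = (217/90, 62/45, 31/18, 3)

Apply the Gram-Schmidt recurrence
  u_1 = v_1
  u_i = v_i − Σ_{j<i} ((v_i · u_j) / (u_j · u_j)) · u_j.

Step by step this gives:
  u_1 = (1, -3, 1, 0)
  u_2 = (19/11, -2/11, -25/11, 0)
  u_3 = (217/90, 62/45, 31/18, 3)

Orthogonality check:
  u_2 · u_1 = 0 (should be 0)
  u_3 · u_1 = 0 (should be 0)
  u_3 · u_2 = 0 (should be 0)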